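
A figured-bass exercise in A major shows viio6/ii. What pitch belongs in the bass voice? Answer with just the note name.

C#

The applied chord viio6/ii is rooted on A#: A#-C#-E.
The figure 6 means first inversion — the third is in the bass.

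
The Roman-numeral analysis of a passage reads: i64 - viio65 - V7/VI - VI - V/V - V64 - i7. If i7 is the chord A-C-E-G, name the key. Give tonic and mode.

A minor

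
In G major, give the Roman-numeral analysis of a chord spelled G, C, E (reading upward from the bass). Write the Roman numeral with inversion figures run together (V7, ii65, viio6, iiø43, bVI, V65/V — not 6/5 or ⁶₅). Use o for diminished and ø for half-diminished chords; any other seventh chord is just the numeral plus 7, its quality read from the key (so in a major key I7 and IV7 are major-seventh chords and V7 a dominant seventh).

IV64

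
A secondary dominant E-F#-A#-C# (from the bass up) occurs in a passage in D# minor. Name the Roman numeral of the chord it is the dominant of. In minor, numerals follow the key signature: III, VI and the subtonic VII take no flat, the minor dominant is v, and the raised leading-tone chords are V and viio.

VI

The chord is a dominant seventh chord on F#.
A dominant resolves down a perfect fifth: F# → B. In D# minor, B is scale degree 6, i.e. VI.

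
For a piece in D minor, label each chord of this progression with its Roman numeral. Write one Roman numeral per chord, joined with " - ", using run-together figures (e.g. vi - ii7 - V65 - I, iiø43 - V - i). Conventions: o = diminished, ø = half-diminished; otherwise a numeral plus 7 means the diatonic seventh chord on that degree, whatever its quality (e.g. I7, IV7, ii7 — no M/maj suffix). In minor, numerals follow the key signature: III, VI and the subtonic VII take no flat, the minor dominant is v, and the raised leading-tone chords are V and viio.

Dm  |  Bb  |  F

i - VI - III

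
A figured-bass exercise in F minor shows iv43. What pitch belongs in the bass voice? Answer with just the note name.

iv in F minor has root Bb; the chord is Bb-Db-F-Ab.
The figure 43 means second inversion — the fifth is in the bass.

F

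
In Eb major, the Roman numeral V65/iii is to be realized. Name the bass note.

The applied chord V65/iii is rooted on D: D-F#-A-C.
The figure 65 means first inversion — the third is in the bass.

F#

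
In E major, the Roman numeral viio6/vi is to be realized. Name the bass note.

D#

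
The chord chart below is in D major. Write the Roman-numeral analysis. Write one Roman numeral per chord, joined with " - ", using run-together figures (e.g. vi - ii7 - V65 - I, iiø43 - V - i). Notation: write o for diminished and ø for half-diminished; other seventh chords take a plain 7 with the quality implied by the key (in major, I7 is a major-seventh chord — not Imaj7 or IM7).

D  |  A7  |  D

I - V7 - I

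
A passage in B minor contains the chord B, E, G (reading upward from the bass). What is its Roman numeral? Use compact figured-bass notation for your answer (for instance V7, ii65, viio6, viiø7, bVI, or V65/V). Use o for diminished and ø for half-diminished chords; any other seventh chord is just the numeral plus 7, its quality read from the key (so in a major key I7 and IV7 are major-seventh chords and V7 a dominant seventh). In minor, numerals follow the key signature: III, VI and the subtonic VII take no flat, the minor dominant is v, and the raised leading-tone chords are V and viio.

The pitches E-G-B form a minor triad rooted on E.
In B minor, E is the subdominant; the diatonic minor triad there is iv.
With B in the bass the chord is in second inversion, so the figured bass is 64.

iv64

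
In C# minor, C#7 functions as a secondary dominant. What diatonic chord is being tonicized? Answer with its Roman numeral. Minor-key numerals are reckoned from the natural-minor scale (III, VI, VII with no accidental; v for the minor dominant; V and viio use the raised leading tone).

The chord is a dominant seventh chord on C#.
A dominant resolves down a perfect fifth: C# → F#. In C# minor, F# is scale degree 4, i.e. iv.

iv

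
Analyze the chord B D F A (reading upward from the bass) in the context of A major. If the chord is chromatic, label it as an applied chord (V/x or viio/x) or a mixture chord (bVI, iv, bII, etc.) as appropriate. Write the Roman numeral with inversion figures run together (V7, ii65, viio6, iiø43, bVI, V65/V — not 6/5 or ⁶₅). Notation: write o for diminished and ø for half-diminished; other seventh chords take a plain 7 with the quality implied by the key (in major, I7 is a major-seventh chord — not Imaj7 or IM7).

Stacked in thirds the chord is B-D-F-A: a half-diminished seventh chord on B.
B is the second degree of A major. This is the half-diminished supertonic seventh, borrowed from the parallel minor.

iiø7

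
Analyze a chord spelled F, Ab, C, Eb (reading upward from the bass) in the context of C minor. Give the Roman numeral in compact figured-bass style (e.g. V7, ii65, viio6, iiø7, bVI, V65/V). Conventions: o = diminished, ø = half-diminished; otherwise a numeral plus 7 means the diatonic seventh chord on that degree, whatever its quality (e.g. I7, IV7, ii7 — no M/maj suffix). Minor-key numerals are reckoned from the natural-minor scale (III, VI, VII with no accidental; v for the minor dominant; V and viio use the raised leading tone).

Stacked in thirds the chord is F-Ab-C-Eb: a minor seventh chord on F.
F is scale degree 4 in C minor, and a minor seventh chord on that degree is written iv7.

iv7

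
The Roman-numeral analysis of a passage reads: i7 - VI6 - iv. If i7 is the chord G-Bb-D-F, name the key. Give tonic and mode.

G minor

The anchor chord is a minor seventh chord on G, labeled i7.
If G is scale degree 1 and the mode makes that degree carry a minor seventh chord, the tonic is G and the mode is minor.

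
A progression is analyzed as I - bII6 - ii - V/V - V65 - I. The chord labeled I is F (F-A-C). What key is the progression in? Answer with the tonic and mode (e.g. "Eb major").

F major

The anchor chord is a major triad on F, labeled I.
If F is scale degree 1 and the mode makes that degree carry a major triad, the tonic is F and the mode is major.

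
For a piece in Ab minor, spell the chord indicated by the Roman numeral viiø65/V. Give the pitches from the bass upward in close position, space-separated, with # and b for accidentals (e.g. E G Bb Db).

viiø65/V is a secondary leading-tone chord. The target V is Eb in Ab minor; the applied chord is rooted a semitone below, on D.
Building a half-diminished seventh chord on D gives D-F-Ab-C.
The figured bass 65 indicates first inversion, placing the third (F) in the bass: F-Ab-C-D.

F Ab C D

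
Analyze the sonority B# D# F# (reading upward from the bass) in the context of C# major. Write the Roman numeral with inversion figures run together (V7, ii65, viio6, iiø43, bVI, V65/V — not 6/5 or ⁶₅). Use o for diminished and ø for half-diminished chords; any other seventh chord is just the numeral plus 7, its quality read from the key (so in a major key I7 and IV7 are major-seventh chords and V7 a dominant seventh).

viio

The pitches B#-D#-F# form a diminished triad rooted on B#.
B# is scale degree 7 in C# major, and a diminished triad on that degree is written viio.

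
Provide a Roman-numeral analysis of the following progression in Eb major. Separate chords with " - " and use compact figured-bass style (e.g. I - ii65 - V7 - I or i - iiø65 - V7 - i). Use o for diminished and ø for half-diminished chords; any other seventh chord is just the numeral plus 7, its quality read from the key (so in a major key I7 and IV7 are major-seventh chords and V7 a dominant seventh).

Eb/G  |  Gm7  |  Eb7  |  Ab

I6 - iii7 - V7/IV - IV

Eb/G: major triad on Eb = scale degree 1 → I6.
Gm7: root G is the mediant; minor seventh chord there is iii7.
Eb7: a dominant seventh chord on Eb, the applied dominant of IV → V7/IV.
Ab: major triad on Ab = scale degree 4 → IV.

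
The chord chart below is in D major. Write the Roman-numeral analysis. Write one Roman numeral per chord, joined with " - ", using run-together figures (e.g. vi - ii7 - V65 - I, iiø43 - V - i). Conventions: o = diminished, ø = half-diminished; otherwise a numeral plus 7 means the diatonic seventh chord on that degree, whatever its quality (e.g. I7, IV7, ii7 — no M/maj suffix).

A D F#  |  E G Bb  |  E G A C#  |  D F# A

I64 - iio - V43 - I

A-D-F#: major triad on D = scale degree 1 → I64.
E-G-Bb: diminished triad on E — chromatic; iio (borrowed from the parallel minor).
E-G-A-C# has root A, degree 5 in D major, so V43.
D-F#-A: major triad on D = scale degree 1 → I.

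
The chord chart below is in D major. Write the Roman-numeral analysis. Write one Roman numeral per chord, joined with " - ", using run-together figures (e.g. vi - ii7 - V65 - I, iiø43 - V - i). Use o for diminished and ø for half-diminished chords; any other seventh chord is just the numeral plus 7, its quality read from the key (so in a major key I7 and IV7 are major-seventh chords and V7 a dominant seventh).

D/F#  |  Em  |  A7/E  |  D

D/F#: major triad on D = scale degree 1 → I6.
Em: root E is the supertonic; minor triad there is ii.
A7/E: dominant seventh chord on A = scale degree 5 → V43.
D: root D is the tonic; major triad there is I.

I6 - ii - V43 - I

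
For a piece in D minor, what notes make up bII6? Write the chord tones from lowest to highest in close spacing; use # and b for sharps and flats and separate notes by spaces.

bII6 is the Neapolitan sixth — a major triad on the lowered second degree, here in its customary first inversion. In D minor that root is Eb.
So the chord is Eb-G-Bb.
The figured bass 6 indicates first inversion, placing the third (G) in the bass: G-Bb-Eb.

G Bb Eb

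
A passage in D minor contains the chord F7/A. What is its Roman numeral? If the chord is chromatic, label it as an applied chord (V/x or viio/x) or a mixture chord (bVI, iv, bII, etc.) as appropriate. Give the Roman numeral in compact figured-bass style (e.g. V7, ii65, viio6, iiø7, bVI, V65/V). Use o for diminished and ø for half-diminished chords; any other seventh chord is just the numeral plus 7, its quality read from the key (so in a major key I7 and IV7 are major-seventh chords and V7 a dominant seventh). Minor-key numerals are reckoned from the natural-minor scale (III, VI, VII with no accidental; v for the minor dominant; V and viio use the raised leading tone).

Stacked in thirds the chord is F-A-C-Eb: a dominant seventh chord on F.
F is not a diatonic chord root with this quality in D minor, but it lies a perfect fifth above Bb (VI), so the chord functions as an applied dominant of VI.
With A in the bass the chord is in first inversion, so the figured bass is 65.

V65/VI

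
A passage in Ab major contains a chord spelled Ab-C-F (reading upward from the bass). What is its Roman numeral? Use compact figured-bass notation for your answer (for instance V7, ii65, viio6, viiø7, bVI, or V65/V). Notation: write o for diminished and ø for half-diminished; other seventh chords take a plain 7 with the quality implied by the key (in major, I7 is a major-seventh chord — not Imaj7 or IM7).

vi6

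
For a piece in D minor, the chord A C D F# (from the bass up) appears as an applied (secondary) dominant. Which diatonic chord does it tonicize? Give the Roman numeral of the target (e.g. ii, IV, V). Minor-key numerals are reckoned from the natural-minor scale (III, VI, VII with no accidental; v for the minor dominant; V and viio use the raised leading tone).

iv

The chord is a dominant seventh chord on D.
A dominant resolves down a perfect fifth: D → G. In D minor, G is scale degree 4, i.e. iv.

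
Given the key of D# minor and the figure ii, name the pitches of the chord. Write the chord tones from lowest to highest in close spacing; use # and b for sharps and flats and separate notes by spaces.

E# G# B#

Scale degree 2 in D# minor is E#; here the chord built on it is altered to a minor triad. ii is the minor supertonic, borrowed from the parallel major (the Dorian ii).
So the chord is E#-G#-B#.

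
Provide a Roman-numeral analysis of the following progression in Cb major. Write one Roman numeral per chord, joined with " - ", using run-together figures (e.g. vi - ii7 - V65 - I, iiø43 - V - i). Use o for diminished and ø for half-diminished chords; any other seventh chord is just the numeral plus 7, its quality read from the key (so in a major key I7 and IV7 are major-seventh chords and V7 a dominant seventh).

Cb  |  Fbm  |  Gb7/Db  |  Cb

I - iv - V43 - I

Cb has root Cb, degree 1 in Cb major, so I.
Fbm: Fb with this quality isn't in the key; it's iv, borrowed from the parallel minor.
Gb7/Db: dominant seventh chord on Gb = scale degree 5 → V43.
Cb has root Cb, degree 1 in Cb major, so I.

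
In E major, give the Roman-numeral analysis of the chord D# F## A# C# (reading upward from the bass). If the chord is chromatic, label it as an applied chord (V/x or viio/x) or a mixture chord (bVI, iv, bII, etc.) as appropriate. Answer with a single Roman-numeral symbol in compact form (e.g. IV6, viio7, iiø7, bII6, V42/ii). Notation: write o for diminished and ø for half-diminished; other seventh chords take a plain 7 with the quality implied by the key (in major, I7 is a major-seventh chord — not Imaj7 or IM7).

The pitches D#-F##-A#-C# form a dominant seventh chord rooted on D#.
D# is not a diatonic chord root with this quality in E major, but it lies a perfect fifth above G# (iii), so the chord functions as an applied dominant of iii.

V7/iii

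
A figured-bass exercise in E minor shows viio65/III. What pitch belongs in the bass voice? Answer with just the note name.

A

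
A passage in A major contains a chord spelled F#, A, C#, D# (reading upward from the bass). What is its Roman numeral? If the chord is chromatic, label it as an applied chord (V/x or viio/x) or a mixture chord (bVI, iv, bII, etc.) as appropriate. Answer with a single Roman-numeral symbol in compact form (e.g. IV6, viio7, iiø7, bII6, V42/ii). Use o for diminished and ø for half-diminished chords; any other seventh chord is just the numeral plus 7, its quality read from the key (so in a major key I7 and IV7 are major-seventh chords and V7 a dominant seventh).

The pitches D#-F#-A-C# form a half-diminished seventh chord rooted on D#.
D# sits a half step below E (V in A major); a diminished chord there is the applied leading-tone chord of V.
With F# in the bass the chord is in first inversion, so the figured bass is 65.

viiø65/V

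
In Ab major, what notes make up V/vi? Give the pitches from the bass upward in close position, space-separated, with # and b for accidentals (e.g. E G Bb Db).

C E G

V/vi is a secondary dominant — the dominant triad of vi. vi in Ab major is F, so the applied chord's root is C, a perfect fifth above.
Building a major triad on C gives C-E-G.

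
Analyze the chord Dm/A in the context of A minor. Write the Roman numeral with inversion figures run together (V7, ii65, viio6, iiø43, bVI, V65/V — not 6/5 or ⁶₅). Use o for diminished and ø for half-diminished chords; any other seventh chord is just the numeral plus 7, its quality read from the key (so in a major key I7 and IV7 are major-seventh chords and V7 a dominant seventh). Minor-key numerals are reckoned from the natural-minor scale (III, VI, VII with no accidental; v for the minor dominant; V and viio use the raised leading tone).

Stacked in thirds the chord is D-F-A: a minor triad on D.
D is scale degree 4 in A minor, and a minor triad on that degree is written iv.
With A in the bass the chord is in second inversion, so the figured bass is 64.

iv64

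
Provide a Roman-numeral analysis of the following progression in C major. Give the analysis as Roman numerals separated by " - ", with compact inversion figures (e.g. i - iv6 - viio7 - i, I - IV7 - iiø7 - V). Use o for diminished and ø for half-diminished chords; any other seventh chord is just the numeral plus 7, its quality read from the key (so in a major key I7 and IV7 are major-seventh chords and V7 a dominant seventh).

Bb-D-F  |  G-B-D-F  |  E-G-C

bVII - V7 - I6

Bb-D-F: Bb with this quality isn't in the key; it's bVII, borrowed from the parallel minor.
G-B-D-F has root G, degree 5 in C major, so V7.
E-G-C has root C, degree 1 in C major, so I6.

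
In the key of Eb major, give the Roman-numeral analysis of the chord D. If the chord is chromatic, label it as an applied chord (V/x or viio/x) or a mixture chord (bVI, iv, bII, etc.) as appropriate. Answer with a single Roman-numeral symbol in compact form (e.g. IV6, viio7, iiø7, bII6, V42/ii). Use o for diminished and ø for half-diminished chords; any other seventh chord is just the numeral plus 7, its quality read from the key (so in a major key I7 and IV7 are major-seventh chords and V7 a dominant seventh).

Stacked in thirds the chord is D-F#-A: a major triad on D.
D is not a diatonic chord root with this quality in Eb major, but it lies a perfect fifth above G (iii), so the chord functions as an applied dominant of iii.

V/iii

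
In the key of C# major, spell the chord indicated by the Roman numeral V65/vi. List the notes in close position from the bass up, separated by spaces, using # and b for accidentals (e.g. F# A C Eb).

G## B# D# E#

The slash means an applied dominant: we want the dominant of vi. In C# major, vi is A# minor, and its dominant is built on E#.
Building a dominant seventh chord on E# gives E#-G##-B#-D#.
With the 65 figure the chord is in first inversion; from the bass G## upward in close position it reads G##-B#-D#-E#.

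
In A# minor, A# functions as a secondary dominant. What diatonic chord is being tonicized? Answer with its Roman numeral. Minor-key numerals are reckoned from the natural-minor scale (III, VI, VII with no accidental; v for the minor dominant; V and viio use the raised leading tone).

The chord is a major triad on A#.
A dominant resolves down a perfect fifth: A# → D#. In A# minor, D# is scale degree 4, i.e. iv.

iv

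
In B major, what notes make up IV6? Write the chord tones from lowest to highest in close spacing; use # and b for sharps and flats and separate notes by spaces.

In B major, the subdominant is E, and the diatonic chord built there is a major triad.
Stacking thirds from E gives E-G#-B.
With the 6 figure the chord is in first inversion; from the bass G# upward in close position it reads G#-B-E.

G# B E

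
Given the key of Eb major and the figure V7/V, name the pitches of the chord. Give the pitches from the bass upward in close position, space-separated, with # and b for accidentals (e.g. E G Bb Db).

F A C Eb

V7/V is a secondary dominant — the dominant seventh of V. V in Eb major is Bb, so the applied chord's root is F, a perfect fifth above.
Building a dominant seventh chord on F gives F-A-C-Eb.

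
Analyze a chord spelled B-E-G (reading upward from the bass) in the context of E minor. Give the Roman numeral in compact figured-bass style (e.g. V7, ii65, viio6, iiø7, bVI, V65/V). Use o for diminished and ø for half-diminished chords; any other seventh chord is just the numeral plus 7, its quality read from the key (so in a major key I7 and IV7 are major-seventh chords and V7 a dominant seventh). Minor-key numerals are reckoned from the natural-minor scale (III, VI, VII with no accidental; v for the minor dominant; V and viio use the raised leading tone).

i64

The pitches E-G-B form a minor triad rooted on E.
In E minor, E is the tonic; the diatonic minor triad there is i.
With B in the bass the chord is in second inversion, so the figured bass is 64.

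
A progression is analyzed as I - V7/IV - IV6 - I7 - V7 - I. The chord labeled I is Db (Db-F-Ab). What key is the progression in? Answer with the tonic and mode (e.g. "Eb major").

Db major

The anchor chord is a major triad on Db, labeled I.
If Db is scale degree 1 and the mode makes that degree carry a major triad, the tonic is Db and the mode is major.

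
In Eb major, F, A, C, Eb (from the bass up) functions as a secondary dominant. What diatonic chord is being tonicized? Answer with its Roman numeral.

V

The chord is a dominant seventh chord on F.
A dominant resolves down a perfect fifth: F → Bb. In Eb major, Bb is scale degree 5, i.e. V.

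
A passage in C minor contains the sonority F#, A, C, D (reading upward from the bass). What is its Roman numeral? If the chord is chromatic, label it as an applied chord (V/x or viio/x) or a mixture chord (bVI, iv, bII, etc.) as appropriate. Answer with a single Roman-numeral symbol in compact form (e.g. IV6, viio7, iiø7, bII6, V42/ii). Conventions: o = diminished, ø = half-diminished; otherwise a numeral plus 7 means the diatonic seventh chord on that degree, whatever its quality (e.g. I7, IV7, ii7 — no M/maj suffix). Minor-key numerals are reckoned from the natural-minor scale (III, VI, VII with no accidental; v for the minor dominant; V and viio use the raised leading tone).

Stacked in thirds the chord is D-F#-A-C: a dominant seventh chord on D.
D is not a diatonic chord root with this quality in C minor, but it lies a perfect fifth above G (V), so the chord functions as an applied dominant of V.
With F# in the bass the chord is in first inversion, so the figured bass is 65.

V65/V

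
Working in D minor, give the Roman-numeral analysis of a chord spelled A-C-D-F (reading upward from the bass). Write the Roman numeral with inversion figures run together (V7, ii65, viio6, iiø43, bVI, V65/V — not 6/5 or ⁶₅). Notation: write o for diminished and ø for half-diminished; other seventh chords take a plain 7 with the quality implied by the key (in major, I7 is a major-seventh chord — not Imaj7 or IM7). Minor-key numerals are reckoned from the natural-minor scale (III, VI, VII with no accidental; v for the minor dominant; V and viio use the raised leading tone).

The pitches D-F-A-C form a minor seventh chord rooted on D.
In D minor, D is the tonic; the diatonic minor seventh chord there is i7.
With A in the bass the chord is in second inversion, so the figured bass is 43.

i43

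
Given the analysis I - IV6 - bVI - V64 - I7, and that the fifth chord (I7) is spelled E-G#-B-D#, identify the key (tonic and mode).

E major

The chord Emaj7 is a major seventh chord rooted on E; its label is I7.
If E is scale degree 1 and the mode makes that degree carry a major seventh chord, the tonic is E and the mode is major.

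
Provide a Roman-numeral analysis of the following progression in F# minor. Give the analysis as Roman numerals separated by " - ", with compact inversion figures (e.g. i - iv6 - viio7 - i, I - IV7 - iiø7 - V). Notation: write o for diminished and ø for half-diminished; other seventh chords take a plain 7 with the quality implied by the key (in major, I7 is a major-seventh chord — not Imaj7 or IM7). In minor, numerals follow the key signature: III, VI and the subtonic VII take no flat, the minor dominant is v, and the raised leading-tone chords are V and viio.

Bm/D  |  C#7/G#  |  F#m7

iv6 - V43 - i7

Bm/D has root B, degree 4 in F# minor, so iv6.
C#7/G#: root C# is the dominant; dominant seventh chord there is V43.
F#m7: minor seventh chord on F# = scale degree 1 → i7.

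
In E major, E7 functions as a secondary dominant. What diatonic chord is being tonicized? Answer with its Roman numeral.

The chord is a dominant seventh chord on E.
A dominant resolves down a perfect fifth: E → A. In E major, A is scale degree 4, i.e. IV.

IV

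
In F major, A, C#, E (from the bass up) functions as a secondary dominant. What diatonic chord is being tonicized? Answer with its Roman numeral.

The chord is a major triad on A.
A dominant resolves down a perfect fifth: A → D. In F major, D is scale degree 6, i.e. vi.

vi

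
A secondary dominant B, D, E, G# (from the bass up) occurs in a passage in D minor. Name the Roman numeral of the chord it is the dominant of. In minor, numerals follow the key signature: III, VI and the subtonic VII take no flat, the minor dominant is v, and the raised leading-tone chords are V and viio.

The chord is a dominant seventh chord on E.
A dominant resolves down a perfect fifth: E → A. In D minor, A is scale degree 5, i.e. V.

V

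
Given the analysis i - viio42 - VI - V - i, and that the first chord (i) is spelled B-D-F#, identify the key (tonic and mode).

The chord Bm is a minor triad rooted on B; its label is i.
If B is scale degree 1 and the mode makes that degree carry a minor triad, the tonic is B and the mode is minor.

B minor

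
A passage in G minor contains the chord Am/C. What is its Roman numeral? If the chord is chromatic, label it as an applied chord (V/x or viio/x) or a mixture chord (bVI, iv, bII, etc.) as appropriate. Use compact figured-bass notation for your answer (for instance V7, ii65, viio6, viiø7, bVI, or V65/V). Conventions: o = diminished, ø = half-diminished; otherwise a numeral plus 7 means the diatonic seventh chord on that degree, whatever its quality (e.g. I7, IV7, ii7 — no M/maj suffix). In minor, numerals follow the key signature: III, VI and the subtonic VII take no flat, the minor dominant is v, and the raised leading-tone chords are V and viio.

ii6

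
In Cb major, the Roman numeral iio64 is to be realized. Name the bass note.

Abb

iio in Cb major has root Db; the chord is Db-Fb-Abb.
The figure 64 means second inversion — the fifth is in the bass.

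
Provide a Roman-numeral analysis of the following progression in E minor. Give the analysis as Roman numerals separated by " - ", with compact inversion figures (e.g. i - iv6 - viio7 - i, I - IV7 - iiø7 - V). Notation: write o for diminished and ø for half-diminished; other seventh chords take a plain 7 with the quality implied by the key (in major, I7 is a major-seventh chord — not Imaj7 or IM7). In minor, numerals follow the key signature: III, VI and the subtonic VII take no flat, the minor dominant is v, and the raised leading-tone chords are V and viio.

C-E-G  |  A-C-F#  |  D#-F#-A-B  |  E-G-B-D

C-E-G: major triad on C = scale degree 6 → VI.
A-C-F# has root F#, degree 2 in E minor, so iio6.
D#-F#-A-B: dominant seventh chord on B = scale degree 5 → V65.
E-G-B-D has root E, degree 1 in E minor, so i7.

VI - iio6 - V65 - i7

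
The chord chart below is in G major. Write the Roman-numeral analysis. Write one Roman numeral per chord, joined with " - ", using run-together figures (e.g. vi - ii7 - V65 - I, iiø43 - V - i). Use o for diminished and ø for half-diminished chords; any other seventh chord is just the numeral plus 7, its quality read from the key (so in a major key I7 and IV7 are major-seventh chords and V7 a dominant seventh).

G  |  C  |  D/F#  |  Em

I - IV - V6 - vi

G has root G, degree 1 in G major, so I.
C has root C, degree 4 in G major, so IV.
D/F# has root D, degree 5 in G major, so V6.
Em: minor triad on E = scale degree 6 → vi.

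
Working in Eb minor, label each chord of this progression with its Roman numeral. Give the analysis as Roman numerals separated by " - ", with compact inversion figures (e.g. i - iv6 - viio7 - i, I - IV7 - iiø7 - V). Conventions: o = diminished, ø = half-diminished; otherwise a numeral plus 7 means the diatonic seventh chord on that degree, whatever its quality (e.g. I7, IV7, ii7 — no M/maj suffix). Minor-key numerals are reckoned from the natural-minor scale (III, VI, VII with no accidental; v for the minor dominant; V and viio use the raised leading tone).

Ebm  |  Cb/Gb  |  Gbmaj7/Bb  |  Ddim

i - VI64 - III65 - viio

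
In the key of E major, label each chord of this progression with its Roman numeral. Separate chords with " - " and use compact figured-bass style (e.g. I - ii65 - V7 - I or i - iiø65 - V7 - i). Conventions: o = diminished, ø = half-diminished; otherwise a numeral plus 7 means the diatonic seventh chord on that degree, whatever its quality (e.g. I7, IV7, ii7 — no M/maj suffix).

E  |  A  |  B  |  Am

E has root E, degree 1 in E major, so I.
A: root A is the subdominant; major triad there is IV.
B: root B is the dominant; major triad there is V.
Am: A with this quality isn't in the key; it's iv, borrowed from the parallel minor.

I - IV - V - iv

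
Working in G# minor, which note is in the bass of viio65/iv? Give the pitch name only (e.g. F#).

D#

The applied chord viio65/iv is rooted on B#: B#-D#-F#-A.
The figure 65 means first inversion — the third is in the bass.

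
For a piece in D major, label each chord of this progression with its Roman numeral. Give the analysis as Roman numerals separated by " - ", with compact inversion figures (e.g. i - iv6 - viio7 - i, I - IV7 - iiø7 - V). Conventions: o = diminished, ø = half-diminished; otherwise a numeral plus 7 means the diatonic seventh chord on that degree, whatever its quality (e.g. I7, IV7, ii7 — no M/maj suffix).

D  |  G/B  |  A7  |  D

I - IV6 - V7 - I

D: root D is the tonic; major triad there is I.
G/B: root G is the subdominant; major triad there is IV6.
A7 has root A, degree 5 in D major, so V7.
D: root D is the tonic; major triad there is I.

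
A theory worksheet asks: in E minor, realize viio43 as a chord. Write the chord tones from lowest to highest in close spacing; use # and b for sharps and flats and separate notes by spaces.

In E minor, the leading-tone chord is built on the raised seventh degree, D#.
That chord is spelled D#-F#-A-C.
With the 43 figure the chord is in second inversion; from the bass A upward in close position it reads A-C-D#-F#.

A C D# F#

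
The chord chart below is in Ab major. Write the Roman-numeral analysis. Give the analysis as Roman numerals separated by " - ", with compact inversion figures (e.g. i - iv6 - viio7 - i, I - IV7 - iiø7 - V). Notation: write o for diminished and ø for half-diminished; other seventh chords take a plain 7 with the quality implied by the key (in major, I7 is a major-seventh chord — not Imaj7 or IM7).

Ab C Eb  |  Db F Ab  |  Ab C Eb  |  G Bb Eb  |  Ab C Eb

Ab-C-Eb: root Ab is the tonic; major triad there is I.
Db-F-Ab: root Db is the subdominant; major triad there is IV.
Ab-C-Eb has root Ab, degree 1 in Ab major, so I.
G-Bb-Eb: major triad on Eb = scale degree 5 → V6.
Ab-C-Eb: root Ab is the tonic; major triad there is I.

I - IV - I - V6 - I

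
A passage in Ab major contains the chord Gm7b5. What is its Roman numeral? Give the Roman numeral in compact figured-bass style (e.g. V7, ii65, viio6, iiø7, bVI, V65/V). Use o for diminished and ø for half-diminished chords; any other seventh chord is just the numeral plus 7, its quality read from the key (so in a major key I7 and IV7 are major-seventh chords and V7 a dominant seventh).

The pitches G-Bb-Db-F form a half-diminished seventh chord rooted on G.
In Ab major, G is the leading tone; the diatonic half-diminished seventh chord there is viiø7.

viiø7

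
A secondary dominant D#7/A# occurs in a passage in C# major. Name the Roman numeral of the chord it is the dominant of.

V

The chord is a dominant seventh chord on D#.
A dominant resolves down a perfect fifth: D# → G#. In C# major, G# is scale degree 5, i.e. V.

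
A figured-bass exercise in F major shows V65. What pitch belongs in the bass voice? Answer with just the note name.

E

V in F major has root C; the chord is C-E-G-Bb.
The figure 65 means first inversion — the third is in the bass.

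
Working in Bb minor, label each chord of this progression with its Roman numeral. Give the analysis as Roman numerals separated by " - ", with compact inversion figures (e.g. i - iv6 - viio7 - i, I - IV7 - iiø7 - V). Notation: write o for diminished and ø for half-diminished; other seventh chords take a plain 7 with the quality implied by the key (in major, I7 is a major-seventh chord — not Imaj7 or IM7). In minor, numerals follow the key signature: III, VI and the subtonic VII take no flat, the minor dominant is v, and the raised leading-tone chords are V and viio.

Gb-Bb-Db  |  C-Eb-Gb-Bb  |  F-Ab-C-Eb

VI - iiø7 - v7

Gb-Bb-Db: major triad on Gb = scale degree 6 → VI.
C-Eb-Gb-Bb: half-diminished seventh chord on C = scale degree 2 → iiø7.
F-Ab-C-Eb has root F, degree 5 in Bb minor, so v7.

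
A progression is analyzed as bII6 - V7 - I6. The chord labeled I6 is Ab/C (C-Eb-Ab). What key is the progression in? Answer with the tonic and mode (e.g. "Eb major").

Ab major

The chord Ab/C is a major triad rooted on Ab; its label is I6.
If Ab is scale degree 1 and the mode makes that degree carry a major triad, the tonic is Ab and the mode is major.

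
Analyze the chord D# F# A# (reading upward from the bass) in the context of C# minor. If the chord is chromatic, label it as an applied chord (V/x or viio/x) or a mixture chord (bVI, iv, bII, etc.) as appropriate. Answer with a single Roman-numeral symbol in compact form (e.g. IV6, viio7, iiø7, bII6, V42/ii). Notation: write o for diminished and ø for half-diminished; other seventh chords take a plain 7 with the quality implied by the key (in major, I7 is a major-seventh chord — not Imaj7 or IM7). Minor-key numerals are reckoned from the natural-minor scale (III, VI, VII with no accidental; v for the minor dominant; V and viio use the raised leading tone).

ii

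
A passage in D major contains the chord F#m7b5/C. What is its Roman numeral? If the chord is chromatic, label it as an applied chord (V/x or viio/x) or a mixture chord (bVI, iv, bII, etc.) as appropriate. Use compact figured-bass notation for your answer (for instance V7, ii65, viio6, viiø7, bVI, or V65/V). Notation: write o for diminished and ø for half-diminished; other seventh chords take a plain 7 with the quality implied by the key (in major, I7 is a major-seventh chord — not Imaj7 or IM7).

Stacked in thirds the chord is F#-A-C-E: a half-diminished seventh chord on F#.
F# sits a half step below G (IV in D major); a diminished chord there is the applied leading-tone chord of IV.
With C in the bass the chord is in second inversion, so the figured bass is 43.

viiø43/IV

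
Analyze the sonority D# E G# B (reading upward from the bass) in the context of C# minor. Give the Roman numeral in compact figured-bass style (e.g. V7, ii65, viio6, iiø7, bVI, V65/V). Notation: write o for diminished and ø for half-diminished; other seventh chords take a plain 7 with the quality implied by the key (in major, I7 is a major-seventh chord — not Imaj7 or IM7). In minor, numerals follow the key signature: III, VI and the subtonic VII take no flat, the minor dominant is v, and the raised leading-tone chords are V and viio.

III42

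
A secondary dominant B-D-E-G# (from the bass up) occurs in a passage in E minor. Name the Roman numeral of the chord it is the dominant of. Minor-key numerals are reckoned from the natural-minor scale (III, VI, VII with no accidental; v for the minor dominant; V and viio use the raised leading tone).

iv

The chord is a dominant seventh chord on E.
A dominant resolves down a perfect fifth: E → A. In E minor, A is scale degree 4, i.e. iv.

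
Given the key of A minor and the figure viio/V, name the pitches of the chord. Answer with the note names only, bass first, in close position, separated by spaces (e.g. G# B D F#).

viio/V is a secondary leading-tone chord. The target V is E in A minor; the applied chord is rooted a semitone below, on D#.
Building a diminished triad on D# gives D#-F#-A.

D# F# A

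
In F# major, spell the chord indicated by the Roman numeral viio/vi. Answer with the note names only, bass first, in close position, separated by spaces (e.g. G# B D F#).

The slash marks an applied leading-tone chord: viio of vi. In F# major, vi is D#, so the leading tone to it is C##, a half step below.
Building a diminished triad on C## gives C##-E#-G#.

C## E# G#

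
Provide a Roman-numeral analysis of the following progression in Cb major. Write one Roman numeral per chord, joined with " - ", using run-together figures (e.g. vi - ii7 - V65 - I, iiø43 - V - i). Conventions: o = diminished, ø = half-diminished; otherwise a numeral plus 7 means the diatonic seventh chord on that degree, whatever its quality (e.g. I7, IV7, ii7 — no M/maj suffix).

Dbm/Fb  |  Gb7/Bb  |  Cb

ii6 - V65 - I

Dbm/Fb has root Db, degree 2 in Cb major, so ii6.
Gb7/Bb: dominant seventh chord on Gb = scale degree 5 → V65.
Cb: root Cb is the tonic; major triad there is I.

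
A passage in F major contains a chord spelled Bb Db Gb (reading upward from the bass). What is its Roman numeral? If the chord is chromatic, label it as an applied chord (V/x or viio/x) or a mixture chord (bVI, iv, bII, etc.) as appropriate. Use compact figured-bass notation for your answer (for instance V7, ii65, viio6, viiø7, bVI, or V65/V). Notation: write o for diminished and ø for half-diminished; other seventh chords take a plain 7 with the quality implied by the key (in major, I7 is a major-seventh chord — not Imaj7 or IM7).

bII6

The pitches Gb-Bb-Db form a major triad rooted on Gb.
Gb is the lowered second degree of F major (diatonic 2 would be G). This is the Neapolitan sixth — a major triad on the lowered second degree, here in its customary first inversion.
With Bb in the bass the chord is in first inversion, so the figured bass is 6.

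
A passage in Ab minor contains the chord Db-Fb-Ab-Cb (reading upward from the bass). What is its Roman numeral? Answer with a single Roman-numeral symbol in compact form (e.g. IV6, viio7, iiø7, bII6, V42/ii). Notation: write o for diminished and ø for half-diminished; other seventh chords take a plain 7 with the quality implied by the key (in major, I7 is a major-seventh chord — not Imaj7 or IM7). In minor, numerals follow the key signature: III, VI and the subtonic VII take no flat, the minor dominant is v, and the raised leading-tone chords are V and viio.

Stacked in thirds the chord is Db-Fb-Ab-Cb: a minor seventh chord on Db.
In Ab minor, Db is the subdominant; the diatonic minor seventh chord there is iv7.

iv7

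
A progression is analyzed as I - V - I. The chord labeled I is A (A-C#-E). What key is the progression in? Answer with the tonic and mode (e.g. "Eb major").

I is given as A-C#-E — a major triad with root A.
If A is scale degree 1 and the mode makes that degree carry a major triad, the tonic is A and the mode is major.

A major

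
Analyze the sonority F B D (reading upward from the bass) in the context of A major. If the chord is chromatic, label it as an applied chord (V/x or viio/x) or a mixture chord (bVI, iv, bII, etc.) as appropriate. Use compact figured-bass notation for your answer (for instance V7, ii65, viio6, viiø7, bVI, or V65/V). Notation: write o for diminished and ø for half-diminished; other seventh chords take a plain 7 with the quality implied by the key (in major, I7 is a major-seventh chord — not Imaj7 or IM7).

iio64

The pitches B-D-F form a diminished triad rooted on B.
B is the second degree of A major. This is the diminished supertonic triad, borrowed from the parallel minor.
With F in the bass the chord is in second inversion, so the figured bass is 64.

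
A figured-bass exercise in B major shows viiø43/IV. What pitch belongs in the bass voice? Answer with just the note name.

The applied chord viiø43/IV is rooted on D#: D#-F#-A-C#.
The figure 43 means second inversion — the fifth is in the bass.

A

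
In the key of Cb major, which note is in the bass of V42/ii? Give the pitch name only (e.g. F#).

Gb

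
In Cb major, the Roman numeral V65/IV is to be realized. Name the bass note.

Eb

The applied chord V65/IV is rooted on Cb: Cb-Eb-Gb-Bbb.
The figure 65 means first inversion — the third is in the bass.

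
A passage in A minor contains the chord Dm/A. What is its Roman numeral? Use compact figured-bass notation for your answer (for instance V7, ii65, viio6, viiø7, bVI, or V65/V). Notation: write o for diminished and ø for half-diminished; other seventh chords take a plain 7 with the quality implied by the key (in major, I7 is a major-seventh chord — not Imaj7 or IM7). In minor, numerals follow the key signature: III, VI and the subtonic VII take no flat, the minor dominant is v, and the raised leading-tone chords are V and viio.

iv64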